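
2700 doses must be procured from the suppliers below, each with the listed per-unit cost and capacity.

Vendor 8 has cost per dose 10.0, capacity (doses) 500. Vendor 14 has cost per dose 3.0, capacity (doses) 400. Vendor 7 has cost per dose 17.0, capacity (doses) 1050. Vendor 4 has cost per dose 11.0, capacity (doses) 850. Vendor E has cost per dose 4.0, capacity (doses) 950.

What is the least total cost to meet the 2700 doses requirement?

Fill from the cheapest supplier first.
Vendor 14 at 3.0: take all 400 doses — 2300 still needed.
Vendor E (4.0): use full 950 — 1350 doses to go.
Vendor 8 at 10.0: take all 500 doses — 850 still needed.
Vendor 4 at 11.0: take all 850 doses — 0 still needed.
Vendor 7: unused.
Cost = 400×3.0 + 950×4.0 + 500×10.0 + 850×11.0 = 19350.

19350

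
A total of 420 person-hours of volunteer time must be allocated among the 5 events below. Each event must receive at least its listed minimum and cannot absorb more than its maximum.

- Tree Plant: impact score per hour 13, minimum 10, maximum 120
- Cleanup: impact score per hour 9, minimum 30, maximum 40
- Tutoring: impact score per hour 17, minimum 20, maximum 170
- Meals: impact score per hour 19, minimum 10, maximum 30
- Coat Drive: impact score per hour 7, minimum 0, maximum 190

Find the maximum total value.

Meeting every minimum uses 10+30+20+10+0 = 70 person-hours, leaving 350.
Rank by impact score per hour: Meals 19 > Tutoring 17 > Tree Plant 13 > Cleanup 9 > Coat Drive 7.
Give Meals 20 more to hit its cap of 30 → 330 left.
Tutoring: +150 to 170 (cap) → 180 left.
Give Tree Plant 110 more to hit its cap of 120 → 70 left.
Cleanup: +10 to 40 (cap) → 60 left.
Coat Drive has room for 190 more but only 60 remain, so it gets 60.
Total = 13×120 + 9×40 + 17×170 + 19×30 + 7×60 = 5800.

5800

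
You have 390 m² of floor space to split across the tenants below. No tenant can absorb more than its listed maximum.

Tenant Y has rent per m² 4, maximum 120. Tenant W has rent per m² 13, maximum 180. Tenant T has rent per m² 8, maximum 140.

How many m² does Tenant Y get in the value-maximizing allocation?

Order the tenants by rent per m²: Tenant W 13 > Tenant T 8 > Tenant Y 4.
Give Tenant W 180 to hit its cap of 180 ; 210 left.
Give Tenant T 140 to hit its cap of 140 ; 70 left.
Only 70 left; Tenant Y takes them to reach 70.

70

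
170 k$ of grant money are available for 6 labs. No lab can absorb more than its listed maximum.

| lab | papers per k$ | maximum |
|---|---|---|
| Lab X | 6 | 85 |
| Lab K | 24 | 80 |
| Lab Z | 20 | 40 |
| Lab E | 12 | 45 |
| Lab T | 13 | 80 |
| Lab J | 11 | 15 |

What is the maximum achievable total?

Highest papers per k$ first: Lab K 24 > Lab Z 20 > Lab T 13 > Lab E 12 > Lab J 11 > Lab X 6.
Give Lab K 80 to hit its cap of 80 — 90 left.
Give Lab Z 40 to hit its cap of 40 — 50 left.
Lab T: +50 (room for 80) → 50. Pool exhausted.
Total = 24×80 + 20×40 + 13×50 = 3370.

3370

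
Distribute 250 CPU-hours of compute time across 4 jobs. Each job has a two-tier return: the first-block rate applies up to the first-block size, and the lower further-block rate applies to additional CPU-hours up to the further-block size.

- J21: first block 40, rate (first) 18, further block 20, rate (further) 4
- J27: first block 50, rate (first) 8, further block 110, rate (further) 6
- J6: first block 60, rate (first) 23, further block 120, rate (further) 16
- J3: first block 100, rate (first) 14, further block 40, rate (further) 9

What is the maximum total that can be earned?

4440

Order all 8 blocks by rate: J6/T1 23 > J21/T1 18 > J6/T2 16 > J3/T1 14 > J3/T2 9 > J27/T1 8 > J27/T2 6 > J21/T2 4.
Fill J6 T1 block (60 at 23) → 190 left.
J21/T1 (18): +40 → 150 left.
J6 T2 at 16: fill all 120 → 30 left.
30 remain; put them into J3 T1 at 14.
Total = 23×60 + 18×40 + 16×120 + 14×30 = 4440.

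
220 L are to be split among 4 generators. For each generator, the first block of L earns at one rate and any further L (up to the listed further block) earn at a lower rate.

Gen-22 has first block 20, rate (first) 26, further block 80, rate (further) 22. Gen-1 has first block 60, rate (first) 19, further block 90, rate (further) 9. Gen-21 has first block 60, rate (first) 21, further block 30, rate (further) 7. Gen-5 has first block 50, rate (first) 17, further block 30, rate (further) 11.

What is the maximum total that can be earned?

Order all 8 blocks by rate: Gen-22/tier1 26 > Gen-22/tier2 22 > Gen-21/tier1 21 > Gen-1/tier1 19 > Gen-5/tier1 17 > Gen-5/tier2 11 > Gen-1/tier2 9 > Gen-21/tier2 7.
Fill Gen-22 tier1 block (20 at 26) — 200 left.
Gen-22/tier2 (22): +80 — 120 left.
Fill Gen-21 tier1 block (60 at 21) — 60 left.
Gen-1 tier1 at 19: fill all 60 — 0 left.
Total = 26×20 + 22×80 + 21×60 + 19×60 = 4680.

4680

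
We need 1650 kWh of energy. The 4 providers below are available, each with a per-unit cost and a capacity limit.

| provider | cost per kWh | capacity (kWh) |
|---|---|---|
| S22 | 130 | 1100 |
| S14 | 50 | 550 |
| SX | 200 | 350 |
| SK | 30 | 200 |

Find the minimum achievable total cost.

150500

Use providers in increasing cost order.
SK (30): use full 200 → 1450 kWh to go.
S14 at 50: take all 550 kWh → 900 still needed.
S22 at 130: take 900 of its 1100 → requirement met.
SX: unused.
Cost = 200×30 + 550×50 + 900×130 = 150500.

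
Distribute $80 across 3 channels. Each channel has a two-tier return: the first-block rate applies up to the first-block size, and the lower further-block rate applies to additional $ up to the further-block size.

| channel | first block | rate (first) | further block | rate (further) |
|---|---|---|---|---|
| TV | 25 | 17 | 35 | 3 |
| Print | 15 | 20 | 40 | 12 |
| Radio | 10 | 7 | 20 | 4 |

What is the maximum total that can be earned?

Treat each block as its own option and order by rate: Print/T1 20 > TV/T1 17 > Print/T2 12 > Radio/T1 7 > Radio/T2 4 > TV/T2 3.
Print/T1 (20): +15 — 65 left.
TV T1 at 17: fill all 25 — 40 left.
Print T2 at 12: fill all 40 — 0 left.
Total = 20×15 + 17×25 + 12×40 = 1205.

1205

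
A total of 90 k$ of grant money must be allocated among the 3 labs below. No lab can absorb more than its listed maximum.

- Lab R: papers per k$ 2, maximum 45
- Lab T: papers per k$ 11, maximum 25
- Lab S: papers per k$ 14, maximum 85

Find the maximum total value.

1245

Order the labs by papers per k$: Lab S 14 > Lab T 11 > Lab R 2.
Give Lab S 85 to hit its cap of 85 — 5 left.
Only 5 left; Lab T takes them to reach 5.
Total = 11×5 + 14×85 = 1245.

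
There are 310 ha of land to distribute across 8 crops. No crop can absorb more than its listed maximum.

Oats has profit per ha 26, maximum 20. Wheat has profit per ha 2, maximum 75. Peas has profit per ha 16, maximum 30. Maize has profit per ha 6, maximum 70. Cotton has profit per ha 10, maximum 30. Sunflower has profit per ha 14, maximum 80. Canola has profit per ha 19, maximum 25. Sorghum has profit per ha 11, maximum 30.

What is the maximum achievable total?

3695

Highest profit per ha first: Oats 26 > Canola 19 > Peas 16 > Sunflower 14 > Sorghum 11 > Cotton 10 > Maize 6 > Wheat 2.
Oats: +20 to 20 (cap) ; 290 left.
Canola: +25 to 25 (cap) ; 265 left.
Give Peas 30 to hit its cap of 30 ; 235 left.
Sunflower: +80 to 80 (cap) ; 155 left.
Sorghum takes 30 to reach its cap of 30 ; 125 left.
Give Cotton 30 to hit its cap of 30 ; 95 left.
Maize takes 70 to reach its cap of 70 ; 25 left.
Wheat: +25 (room for 75) → 25. Pool exhausted.
Total = 26×20 + 2×25 + 16×30 + 6×70 + 10×30 + 14×80 + 19×25 + 11×30 = 3695.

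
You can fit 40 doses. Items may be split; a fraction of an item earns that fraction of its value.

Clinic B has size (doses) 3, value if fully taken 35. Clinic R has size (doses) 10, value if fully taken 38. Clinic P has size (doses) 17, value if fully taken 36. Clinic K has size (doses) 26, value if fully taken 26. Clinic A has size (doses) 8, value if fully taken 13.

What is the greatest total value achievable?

Rank by value-to-size ratio: Clinic B 35/3≈11.7, Clinic R 38/10≈3.8, Clinic P 36/17≈2.12, Clinic A 13/8≈1.62, Clinic K 26/26≈1.
Clinic B: take in full, 3 doses for value 35 ; 37 left.
Clinic R: take in full, 10 doses for value 38 ; 27 left.
Take all of Clinic P (17 doses, value 36) ; 10 doses left.
Clinic A: take in full, 8 doses for value 13 ; 2 left.
Only 2 doses remain; take 2/26 of Clinic K for value 26×2/26 = 2.
Total value = 124.

124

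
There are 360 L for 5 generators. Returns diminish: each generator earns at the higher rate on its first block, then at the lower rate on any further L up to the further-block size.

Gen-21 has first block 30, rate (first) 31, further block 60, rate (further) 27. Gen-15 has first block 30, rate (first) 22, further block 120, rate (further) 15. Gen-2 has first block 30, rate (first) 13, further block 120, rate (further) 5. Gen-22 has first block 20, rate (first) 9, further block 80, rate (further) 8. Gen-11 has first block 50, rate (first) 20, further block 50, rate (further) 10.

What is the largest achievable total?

6800

Treat each block as its own option and order by rate: Gen-21/tier1 31 > Gen-21/tier2 27 > Gen-15/tier1 22 > Gen-11/tier1 20 > Gen-15/tier2 15 > Gen-2/tier1 13 > Gen-11/tier2 10 > Gen-22/tier1 9 > Gen-22/tier2 8 > Gen-2/tier2 5.
Gen-21 tier1 at 31: fill all 30 — 330 left.
Gen-21 tier2 at 27: fill all 60 — 270 left.
Gen-15 tier1 at 22: fill all 30 — 240 left.
Fill Gen-11 tier1 block (50 at 20) — 190 left.
Gen-15/tier2 (15): +120 — 70 left.
Gen-2 tier1 at 13: fill all 30 — 40 left.
Gen-11/tier2: +40 of 50 at 10; pool empty.
Total = 31×30 + 27×60 + 22×30 + 20×50 + 15×120 + 13×30 + 10×40 = 6800.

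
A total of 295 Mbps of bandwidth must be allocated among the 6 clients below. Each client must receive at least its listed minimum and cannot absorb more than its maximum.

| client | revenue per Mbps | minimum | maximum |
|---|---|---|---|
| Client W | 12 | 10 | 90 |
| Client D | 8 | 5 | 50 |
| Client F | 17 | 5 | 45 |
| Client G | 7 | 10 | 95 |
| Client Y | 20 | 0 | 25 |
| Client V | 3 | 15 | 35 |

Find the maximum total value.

3280

Meeting every minimum uses 10+5+5+10+0+15 = 45 Mbps, leaving 250.
Highest revenue per Mbps first: Client Y 20 > Client F 17 > Client W 12 > Client D 8 > Client G 7 > Client V 3.
Give Client Y 25 more to hit its cap of 25 → 225 left.
Give Client F 40 more to hit its cap of 45 → 185 left.
Client W takes 80 more to reach its cap of 90 → 105 left.
Give Client D 45 more to hit its cap of 50 → 60 left.
Only 60 left; Client G takes them to reach 70.
Total = 12×90 + 8×50 + 17×45 + 7×70 + 20×25 + 3×15 = 3280.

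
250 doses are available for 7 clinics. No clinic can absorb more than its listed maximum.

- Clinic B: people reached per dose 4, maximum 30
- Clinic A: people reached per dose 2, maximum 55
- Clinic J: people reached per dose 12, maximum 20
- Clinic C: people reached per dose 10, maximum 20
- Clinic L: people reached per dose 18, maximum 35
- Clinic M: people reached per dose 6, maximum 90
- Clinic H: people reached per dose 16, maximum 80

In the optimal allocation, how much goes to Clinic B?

Rank by people reached per dose: Clinic L 18 > Clinic H 16 > Clinic J 12 > Clinic C 10 > Clinic M 6 > Clinic B 4 > Clinic A 2.
Give Clinic L 35 to hit its cap of 35 ; 215 left.
Clinic H takes 80 to reach its cap of 80 ; 135 left.
Clinic J: +20 to 20 (cap) ; 115 left.
Give Clinic C 20 to hit its cap of 20 ; 95 left.
Give Clinic M 90 to hit its cap of 90 ; 5 left.
Clinic B has room for 30 but only 5 remain, so it gets 5.

5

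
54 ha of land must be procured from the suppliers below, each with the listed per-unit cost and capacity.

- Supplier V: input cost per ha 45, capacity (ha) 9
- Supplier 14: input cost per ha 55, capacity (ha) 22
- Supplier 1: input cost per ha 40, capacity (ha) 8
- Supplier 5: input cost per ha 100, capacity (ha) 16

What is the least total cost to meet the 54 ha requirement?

Cheapest first:
Supplier 1 at 40: take all 8 ha ; 46 still needed.
Supplier V at 45: take all 9 ha ; 37 still needed.
Supplier 14 at 55: take all 22 ha ; 15 still needed.
Supplier 5 (100): take the remaining 15 ; done.
Cost = 8×40 + 9×45 + 22×55 + 15×100 = 3435.

3435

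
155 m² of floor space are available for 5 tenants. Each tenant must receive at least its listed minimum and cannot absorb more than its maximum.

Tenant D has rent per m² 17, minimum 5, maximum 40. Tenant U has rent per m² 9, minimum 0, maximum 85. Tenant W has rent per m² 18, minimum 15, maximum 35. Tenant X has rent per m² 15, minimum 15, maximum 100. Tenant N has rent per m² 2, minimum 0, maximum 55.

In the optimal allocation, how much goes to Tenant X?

Meeting every minimum uses 5+0+15+15+0 = 35 m², leaving 120.
Highest rent per m² first: Tenant W 18 > Tenant D 17 > Tenant X 15 > Tenant U 9 > Tenant N 2.
Tenant W takes 20 more to reach its cap of 35 — 100 left.
Tenant D takes 35 more to reach its cap of 40 — 65 left.
Only 65 left; Tenant X takes them to reach 80.

80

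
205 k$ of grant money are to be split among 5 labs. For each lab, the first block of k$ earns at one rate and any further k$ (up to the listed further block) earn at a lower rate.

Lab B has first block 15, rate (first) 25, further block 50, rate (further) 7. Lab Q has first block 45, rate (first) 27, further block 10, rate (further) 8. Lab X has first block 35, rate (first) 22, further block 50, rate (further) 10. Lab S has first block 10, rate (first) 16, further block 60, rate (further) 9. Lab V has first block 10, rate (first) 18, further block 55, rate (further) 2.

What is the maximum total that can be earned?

3560

Order all 10 blocks by rate: Lab Q/first 27 > Lab B/first 25 > Lab X/first 22 > Lab V/first 18 > Lab S/first 16 > Lab X/second 10 > Lab S/second 9 > Lab Q/second 8 > Lab B/second 7 > Lab V/second 2.
Lab Q/first (27): +45 ; 160 left.
Lab B/first (25): +15 ; 145 left.
Lab X/first (22): +35 ; 110 left.
Lab V first at 18: fill all 10 ; 100 left.
Lab S/first (16): +10 ; 90 left.
Lab X second at 10: fill all 50 ; 40 left.
Lab S second at 9: only 40 left, fill 40.
Total = 27×45 + 25×15 + 22×35 + 18×10 + 16×10 + 10×50 + 9×40 = 3560.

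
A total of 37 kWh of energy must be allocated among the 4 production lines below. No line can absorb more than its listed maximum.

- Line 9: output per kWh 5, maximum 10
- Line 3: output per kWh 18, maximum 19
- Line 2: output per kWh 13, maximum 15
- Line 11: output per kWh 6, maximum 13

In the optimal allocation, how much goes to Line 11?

3

Highest output per kWh first: Line 3 18 > Line 2 13 > Line 11 6 > Line 9 5.
Give Line 3 19 to hit its cap of 19 → 18 left.
Line 2 takes 15 to reach its cap of 15 → 3 left.
Line 11 has room for 13 but only 3 remain, so it gets 3.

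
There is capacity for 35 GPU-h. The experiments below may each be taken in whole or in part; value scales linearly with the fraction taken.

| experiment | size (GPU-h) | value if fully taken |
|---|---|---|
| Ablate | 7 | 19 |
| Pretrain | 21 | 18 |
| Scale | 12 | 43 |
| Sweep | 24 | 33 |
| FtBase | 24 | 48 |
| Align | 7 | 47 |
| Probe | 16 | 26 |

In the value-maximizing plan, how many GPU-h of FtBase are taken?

9

Best value per unit of size first: Align 47/7≈6.71, Scale 43/12≈3.58, Ablate 19/7≈2.71, FtBase 48/24≈2, Probe 26/16≈1.62, Sweep 33/24≈1.38, Pretrain 18/21≈0.857.
All 7 GPU-h of Align fit (value 47) ; 28 remain.
Take all of Scale (12 GPU-h, value 43) ; 16 GPU-h left.
Take all of Ablate (7 GPU-h, value 19) ; 9 GPU-h left.
Fill the last 9 GPU-h with part of FtBase: 9/24 of it earns 18.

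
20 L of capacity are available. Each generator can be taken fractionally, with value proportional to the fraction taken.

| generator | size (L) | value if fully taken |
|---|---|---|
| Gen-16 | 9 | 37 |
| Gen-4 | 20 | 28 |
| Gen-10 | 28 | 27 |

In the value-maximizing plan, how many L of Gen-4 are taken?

11

Sort by value density: Gen-16 37/9≈4.11, Gen-4 28/20≈1.4, Gen-10 27/28≈0.964.
Take all of Gen-16 (9 L, value 37) — 11 L left.
Fill the last 11 L with part of Gen-4: 11/20 of it earns 15.4.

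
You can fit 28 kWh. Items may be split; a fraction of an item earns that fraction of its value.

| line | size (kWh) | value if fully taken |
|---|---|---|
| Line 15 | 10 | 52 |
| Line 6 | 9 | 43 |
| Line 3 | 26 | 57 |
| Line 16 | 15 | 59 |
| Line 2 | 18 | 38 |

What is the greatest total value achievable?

130.4

Rank by value-to-size ratio: Line 15 52/10≈5.2, Line 6 43/9≈4.78, Line 16 59/15≈3.93, Line 3 57/26≈2.19, Line 2 38/18≈2.11.
All 10 kWh of Line 15 fit (value 52) ; 18 remain.
All 9 kWh of Line 6 fit (value 43) ; 9 remain.
9 kWh left: a 9/15 share of Line 16 gives 59×9/15 = 35.4.
Total value = 130.4.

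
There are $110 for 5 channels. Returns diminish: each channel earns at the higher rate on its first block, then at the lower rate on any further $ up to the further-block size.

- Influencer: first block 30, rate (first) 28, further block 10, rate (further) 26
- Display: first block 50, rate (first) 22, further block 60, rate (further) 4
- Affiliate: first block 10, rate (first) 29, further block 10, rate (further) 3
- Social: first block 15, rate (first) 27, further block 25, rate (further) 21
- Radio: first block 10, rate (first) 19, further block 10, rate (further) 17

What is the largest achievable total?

Order all 10 blocks by rate: Affiliate/T1 29 > Influencer/T1 28 > Social/T1 27 > Influencer/T2 26 > Display/T1 22 > Social/T2 21 > Radio/T1 19 > Radio/T2 17 > Display/T2 4 > Affiliate/T2 3.
Fill Affiliate T1 block (10 at 29) → 100 left.
Influencer T1 at 28: fill all 30 → 70 left.
Social T1 at 27: fill all 15 → 55 left.
Influencer T2 at 26: fill all 10 → 45 left.
Display T1 at 22: only 45 left, fill 45.
Total = 29×10 + 28×30 + 27×15 + 26×10 + 22×45 = 2785.

2785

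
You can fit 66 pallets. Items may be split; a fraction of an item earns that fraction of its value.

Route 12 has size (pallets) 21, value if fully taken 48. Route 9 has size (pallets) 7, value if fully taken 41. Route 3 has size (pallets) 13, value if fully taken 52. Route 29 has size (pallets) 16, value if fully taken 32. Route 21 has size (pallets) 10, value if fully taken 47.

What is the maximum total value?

Sort by value density: Route 9 41/7≈5.86, Route 21 47/10≈4.7, Route 3 52/13≈4, Route 12 48/21≈2.29, Route 29 32/16≈2.
Route 9: take in full, 7 pallets for value 41 → 59 left.
Route 21: take in full, 10 pallets for value 47 → 49 left.
Take all of Route 3 (13 pallets, value 52) → 36 pallets left.
Route 12: take in full, 21 pallets for value 48 → 15 left.
15 pallets left: a 15/16 share of Route 29 gives 32×15/16 = 30.
Total value = 218.

218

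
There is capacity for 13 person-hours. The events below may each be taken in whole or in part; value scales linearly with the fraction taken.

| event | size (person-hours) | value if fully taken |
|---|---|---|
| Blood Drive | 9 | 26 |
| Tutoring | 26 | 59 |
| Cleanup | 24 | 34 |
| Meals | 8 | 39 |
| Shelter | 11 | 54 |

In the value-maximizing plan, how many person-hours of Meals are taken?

2

Sort by value density: Shelter 54/11≈4.91, Meals 39/8≈4.88, Blood Drive 26/9≈2.89, Tutoring 59/26≈2.27, Cleanup 34/24≈1.42.
Take all of Shelter (11 person-hours, value 54) ; 2 person-hours left.
Only 2 person-hours remain; take 2/8 of Meals for value 39×2/8 = 9.75.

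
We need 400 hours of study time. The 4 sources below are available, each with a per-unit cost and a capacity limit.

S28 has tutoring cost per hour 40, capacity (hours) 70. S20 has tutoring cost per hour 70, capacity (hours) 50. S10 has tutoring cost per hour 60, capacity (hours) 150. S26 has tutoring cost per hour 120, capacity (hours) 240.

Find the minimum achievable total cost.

30900

Use sources in increasing cost order.
S28 at 40: take all 70 hours ; 330 still needed.
S10 at 60: take all 150 hours ; 180 still needed.
S20 at 70: take all 50 hours ; 130 still needed.
Take 130 from S26 at 120 to finish.
Cost = 70×40 + 150×60 + 50×70 + 130×120 = 30900.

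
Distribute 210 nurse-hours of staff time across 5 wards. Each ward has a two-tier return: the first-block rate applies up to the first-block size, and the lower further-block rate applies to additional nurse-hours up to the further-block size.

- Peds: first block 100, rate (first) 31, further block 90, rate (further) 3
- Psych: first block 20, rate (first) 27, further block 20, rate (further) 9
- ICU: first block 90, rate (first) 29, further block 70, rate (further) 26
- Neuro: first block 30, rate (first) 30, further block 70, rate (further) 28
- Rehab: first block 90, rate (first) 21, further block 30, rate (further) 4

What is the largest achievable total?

6320

Treat each block as its own option and order by rate: Peds/T1 31 > Neuro/T1 30 > ICU/T1 29 > Neuro/T2 28 > Psych/T1 27 > ICU/T2 26 > Rehab/T1 21 > Psych/T2 9 > Rehab/T2 4 > Peds/T2 3.
Fill Peds T1 block (100 at 31) — 110 left.
Neuro T1 at 30: fill all 30 — 80 left.
80 remain; put them into ICU T1 at 29.
Total = 31×100 + 30×30 + 29×80 = 6320.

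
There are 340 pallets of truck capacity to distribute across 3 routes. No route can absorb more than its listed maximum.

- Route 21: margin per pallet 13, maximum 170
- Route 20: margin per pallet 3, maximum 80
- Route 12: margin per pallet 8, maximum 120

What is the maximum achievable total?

3320

Rank by margin per pallet: Route 21 13 > Route 12 8 > Route 20 3.
Give Route 21 170 to hit its cap of 170 — 170 left.
Give Route 12 120 to hit its cap of 120 — 50 left.
Route 20 has room for 80 but only 50 remain, so it gets 50.
Total = 13×170 + 3×50 + 8×120 = 3320.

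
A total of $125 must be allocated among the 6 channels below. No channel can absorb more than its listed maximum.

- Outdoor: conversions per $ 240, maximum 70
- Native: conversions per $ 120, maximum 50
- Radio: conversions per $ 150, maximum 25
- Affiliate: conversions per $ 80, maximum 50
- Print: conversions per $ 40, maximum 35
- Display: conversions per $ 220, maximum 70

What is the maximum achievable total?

28900

Order the channels by conversions per $: Outdoor 240 > Display 220 > Radio 150 > Native 120 > Affiliate 80 > Print 40.
Give Outdoor 70 to hit its cap of 70 → 55 left.
Only 55 left; Display takes them to reach 55.
Total = 240×70 + 220×55 = 28900.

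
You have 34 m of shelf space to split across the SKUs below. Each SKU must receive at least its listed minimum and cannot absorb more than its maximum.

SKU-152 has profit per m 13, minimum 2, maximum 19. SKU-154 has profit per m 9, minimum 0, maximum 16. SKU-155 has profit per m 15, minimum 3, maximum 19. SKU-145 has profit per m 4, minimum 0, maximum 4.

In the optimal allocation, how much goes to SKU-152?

Meeting every minimum uses 2+0+3+0 = 5 m, leaving 29.
Highest profit per m first: SKU-155 15 > SKU-152 13 > SKU-154 9 > SKU-145 4.
SKU-155: +16 to 19 (cap) → 13 left.
SKU-152 has room for 17 more but only 13 remain, so it gets 15.

15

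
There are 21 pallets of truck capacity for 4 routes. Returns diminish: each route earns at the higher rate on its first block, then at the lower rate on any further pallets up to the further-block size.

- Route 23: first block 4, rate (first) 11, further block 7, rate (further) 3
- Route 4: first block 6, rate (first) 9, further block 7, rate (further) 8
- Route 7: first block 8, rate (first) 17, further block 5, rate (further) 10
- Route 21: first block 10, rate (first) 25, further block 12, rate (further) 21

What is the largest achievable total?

481

Order all 8 blocks by rate: Route 21/first 25 > Route 21/second 21 > Route 7/first 17 > Route 23/first 11 > Route 7/second 10 > Route 4/first 9 > Route 4/second 8 > Route 23/second 3.
Route 21/first (25): +10 ; 11 left.
11 remain; put them into Route 21 second at 21.
Total = 25×10 + 21×11 = 481.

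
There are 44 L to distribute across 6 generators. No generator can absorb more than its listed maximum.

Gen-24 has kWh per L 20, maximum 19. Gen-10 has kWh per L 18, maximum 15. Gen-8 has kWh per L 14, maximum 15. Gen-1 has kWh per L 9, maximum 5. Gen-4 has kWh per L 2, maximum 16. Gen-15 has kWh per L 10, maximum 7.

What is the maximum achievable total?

790

Rank by kWh per L: Gen-24 20 > Gen-10 18 > Gen-8 14 > Gen-15 10 > Gen-1 9 > Gen-4 2.
Gen-24 takes 19 to reach its cap of 19 → 25 left.
Give Gen-10 15 to hit its cap of 15 → 10 left.
Gen-8: +10 (room for 15) → 10. Pool exhausted.
Total = 20×19 + 18×15 + 14×10 = 790.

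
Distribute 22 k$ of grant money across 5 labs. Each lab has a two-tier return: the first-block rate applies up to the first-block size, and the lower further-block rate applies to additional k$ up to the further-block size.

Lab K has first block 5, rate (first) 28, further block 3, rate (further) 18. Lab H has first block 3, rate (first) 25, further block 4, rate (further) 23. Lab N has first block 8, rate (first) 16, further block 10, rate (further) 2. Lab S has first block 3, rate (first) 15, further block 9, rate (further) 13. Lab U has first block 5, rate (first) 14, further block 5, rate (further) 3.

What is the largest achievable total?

Order all 10 blocks by rate: Lab K/tier1 28 > Lab H/tier1 25 > Lab H/tier2 23 > Lab K/tier2 18 > Lab N/tier1 16 > Lab S/tier1 15 > Lab U/tier1 14 > Lab S/tier2 13 > Lab U/tier2 3 > Lab N/tier2 2.
Fill Lab K tier1 block (5 at 28) ; 17 left.
Fill Lab H tier1 block (3 at 25) ; 14 left.
Lab H tier2 at 23: fill all 4 ; 10 left.
Lab K tier2 at 18: fill all 3 ; 7 left.
7 remain; put them into Lab N tier1 at 16.
Total = 28×5 + 25×3 + 23×4 + 18×3 + 16×7 = 473.

473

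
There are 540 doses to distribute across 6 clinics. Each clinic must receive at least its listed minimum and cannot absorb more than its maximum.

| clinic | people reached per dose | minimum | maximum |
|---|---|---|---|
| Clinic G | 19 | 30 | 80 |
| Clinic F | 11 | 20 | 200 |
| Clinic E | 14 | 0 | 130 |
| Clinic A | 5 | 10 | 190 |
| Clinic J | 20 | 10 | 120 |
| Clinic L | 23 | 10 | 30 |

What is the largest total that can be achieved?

8350

Meeting every minimum uses 30+20+0+10+10+10 = 80 doses, leaving 460.
Rank by people reached per dose: Clinic L 23 > Clinic J 20 > Clinic G 19 > Clinic E 14 > Clinic F 11 > Clinic A 5.
Clinic L: +20 to 30 (cap) ; 440 left.
Clinic J takes 110 more to reach its cap of 120 ; 330 left.
Clinic G takes 50 more to reach its cap of 80 ; 280 left.
Clinic E takes 130 more to reach its cap of 130 ; 150 left.
Clinic F: +150 (room for 180) → 170. Pool exhausted.
Total = 19×80 + 11×170 + 14×130 + 5×10 + 20×120 + 23×30 = 8350.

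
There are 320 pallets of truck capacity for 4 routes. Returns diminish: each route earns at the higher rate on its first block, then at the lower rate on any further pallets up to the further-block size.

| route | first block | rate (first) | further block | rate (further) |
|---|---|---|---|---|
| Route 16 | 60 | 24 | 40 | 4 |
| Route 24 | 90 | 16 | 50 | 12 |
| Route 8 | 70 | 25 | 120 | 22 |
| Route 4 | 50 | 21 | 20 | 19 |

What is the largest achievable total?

7260

Treat each block as its own option and order by rate: Route 8/T1 25 > Route 16/T1 24 > Route 8/T2 22 > Route 4/T1 21 > Route 4/T2 19 > Route 24/T1 16 > Route 24/T2 12 > Route 16/T2 4.
Route 8 T1 at 25: fill all 70 — 250 left.
Route 16/T1 (24): +60 — 190 left.
Fill Route 8 T2 block (120 at 22) — 70 left.
Route 4 T1 at 21: fill all 50 — 20 left.
Fill Route 4 T2 block (20 at 19) — 0 left.
Total = 25×70 + 24×60 + 22×120 + 21×50 + 19×20 = 7260.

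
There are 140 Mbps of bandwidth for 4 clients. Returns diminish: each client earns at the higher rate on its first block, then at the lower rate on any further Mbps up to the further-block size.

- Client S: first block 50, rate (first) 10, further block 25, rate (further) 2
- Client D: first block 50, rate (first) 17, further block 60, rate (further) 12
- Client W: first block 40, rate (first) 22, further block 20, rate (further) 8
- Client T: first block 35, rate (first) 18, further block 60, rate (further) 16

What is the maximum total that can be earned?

Treat each block as its own option and order by rate: Client W/T1 22 > Client T/T1 18 > Client D/T1 17 > Client T/T2 16 > Client D/T2 12 > Client S/T1 10 > Client W/T2 8 > Client S/T2 2.
Client W/T1 (22): +40 — 100 left.
Client T/T1 (18): +35 — 65 left.
Client D T1 at 17: fill all 50 — 15 left.
15 remain; put them into Client T T2 at 16.
Total = 22×40 + 18×35 + 17×50 + 16×15 = 2600.

2600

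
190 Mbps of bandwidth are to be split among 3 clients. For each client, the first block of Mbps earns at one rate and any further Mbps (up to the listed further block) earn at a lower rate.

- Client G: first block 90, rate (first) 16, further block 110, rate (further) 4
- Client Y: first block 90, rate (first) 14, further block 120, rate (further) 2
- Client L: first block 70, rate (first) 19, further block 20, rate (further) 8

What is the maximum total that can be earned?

Treat each block as its own option and order by rate: Client L/T1 19 > Client G/T1 16 > Client Y/T1 14 > Client L/T2 8 > Client G/T2 4 > Client Y/T2 2.
Client L T1 at 19: fill all 70 — 120 left.
Client G T1 at 16: fill all 90 — 30 left.
Client Y T1 at 14: only 30 left, fill 30.
Total = 19×70 + 16×90 + 14×30 = 3190.

3190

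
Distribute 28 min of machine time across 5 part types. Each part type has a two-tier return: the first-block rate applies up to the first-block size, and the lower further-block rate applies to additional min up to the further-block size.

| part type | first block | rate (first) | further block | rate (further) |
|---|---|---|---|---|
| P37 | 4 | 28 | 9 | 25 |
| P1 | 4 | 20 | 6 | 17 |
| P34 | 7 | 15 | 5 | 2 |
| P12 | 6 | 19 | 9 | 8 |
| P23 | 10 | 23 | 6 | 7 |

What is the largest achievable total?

666

Order all 10 blocks by rate: P37/tier1 28 > P37/tier2 25 > P23/tier1 23 > P1/tier1 20 > P12/tier1 19 > P1/tier2 17 > P34/tier1 15 > P12/tier2 8 > P23/tier2 7 > P34/tier2 2.
P37/tier1 (28): +4 ; 24 left.
Fill P37 tier2 block (9 at 25) ; 15 left.
P23/tier1 (23): +10 ; 5 left.
Fill P1 tier1 block (4 at 20) ; 1 left.
P12/tier1: +1 of 6 at 19; pool empty.
Total = 28×4 + 25×9 + 23×10 + 20×4 + 19×1 = 666.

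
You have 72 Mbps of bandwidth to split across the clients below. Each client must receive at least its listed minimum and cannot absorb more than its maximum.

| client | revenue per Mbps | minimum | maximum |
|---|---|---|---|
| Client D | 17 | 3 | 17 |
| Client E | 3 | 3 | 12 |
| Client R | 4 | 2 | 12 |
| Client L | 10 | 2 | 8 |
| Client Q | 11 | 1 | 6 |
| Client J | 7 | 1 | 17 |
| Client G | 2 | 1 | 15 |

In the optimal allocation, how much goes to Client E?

11

Meeting every minimum uses 3+3+2+2+1+1+1 = 13 Mbps, leaving 59.
Rank by revenue per Mbps: Client D 17 > Client Q 11 > Client L 10 > Client J 7 > Client R 4 > Client E 3 > Client G 2.
Client D: +14 to 17 (cap) ; 45 left.
Give Client Q 5 more to hit its cap of 6 ; 40 left.
Client L takes 6 more to reach its cap of 8 ; 34 left.
Client J: +16 to 17 (cap) ; 18 left.
Client R takes 10 more to reach its cap of 12 ; 8 left.
Client E: +8 (room for 9) → 11. Pool exhausted.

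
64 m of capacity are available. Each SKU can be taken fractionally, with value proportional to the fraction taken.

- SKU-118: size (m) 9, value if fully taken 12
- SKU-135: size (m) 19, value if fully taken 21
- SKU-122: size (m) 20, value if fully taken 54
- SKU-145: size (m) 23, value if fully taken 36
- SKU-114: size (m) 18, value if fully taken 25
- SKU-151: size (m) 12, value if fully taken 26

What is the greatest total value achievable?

128.5

Sort by value density: SKU-122 54/20≈2.7, SKU-151 26/12≈2.17, SKU-145 36/23≈1.57, SKU-114 25/18≈1.39, SKU-118 12/9≈1.33, SKU-135 21/19≈1.11.
SKU-122: take in full, 20 m for value 54 — 44 left.
Take all of SKU-151 (12 m, value 26) — 32 m left.
Take all of SKU-145 (23 m, value 36) — 9 m left.
9 m left: a 9/18 share of SKU-114 gives 25×9/18 = 12.5.
Total value = 128.5.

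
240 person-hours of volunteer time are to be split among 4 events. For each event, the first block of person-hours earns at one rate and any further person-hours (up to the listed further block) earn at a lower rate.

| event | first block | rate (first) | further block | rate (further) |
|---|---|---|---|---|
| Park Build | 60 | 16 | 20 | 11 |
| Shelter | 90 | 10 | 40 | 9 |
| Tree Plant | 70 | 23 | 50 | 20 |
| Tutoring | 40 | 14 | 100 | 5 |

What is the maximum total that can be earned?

4350

Order all 8 blocks by rate: Tree Plant/T1 23 > Tree Plant/T2 20 > Park Build/T1 16 > Tutoring/T1 14 > Park Build/T2 11 > Shelter/T1 10 > Shelter/T2 9 > Tutoring/T2 5.
Tree Plant T1 at 23: fill all 70 ; 170 left.
Tree Plant T2 at 20: fill all 50 ; 120 left.
Park Build/T1 (16): +60 ; 60 left.
Tutoring T1 at 14: fill all 40 ; 20 left.
Fill Park Build T2 block (20 at 11) ; 0 left.
Total = 23×70 + 20×50 + 16×60 + 14×40 + 11×20 = 4350.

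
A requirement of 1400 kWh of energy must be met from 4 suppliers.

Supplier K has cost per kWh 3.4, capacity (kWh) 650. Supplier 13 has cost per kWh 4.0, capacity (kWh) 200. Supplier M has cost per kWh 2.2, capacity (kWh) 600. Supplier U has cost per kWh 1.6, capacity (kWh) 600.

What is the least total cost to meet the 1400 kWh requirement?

2960

Cheapest first:
Supplier U (1.6): use full 600 ; 800 kWh to go.
Take 600 from Supplier M at 2.2 ; need 200 more.
Supplier K at 3.4: take 200 of its 650 ; requirement met.
Supplier 13: unused.
Cost = 600×1.6 + 600×2.2 + 200×3.4 = 2960.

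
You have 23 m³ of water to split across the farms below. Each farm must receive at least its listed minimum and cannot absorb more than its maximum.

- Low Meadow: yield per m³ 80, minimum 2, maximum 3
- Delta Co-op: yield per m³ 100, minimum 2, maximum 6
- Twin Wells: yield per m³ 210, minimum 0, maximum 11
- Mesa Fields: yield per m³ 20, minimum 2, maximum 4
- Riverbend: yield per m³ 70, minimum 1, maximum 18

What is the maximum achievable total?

3260

Meeting every minimum uses 2+2+0+2+1 = 7 m³, leaving 16.
Order the farms by yield per m³: Twin Wells 210 > Delta Co-op 100 > Low Meadow 80 > Riverbend 70 > Mesa Fields 20.
Twin Wells: +11 to 11 (cap) — 5 left.
Delta Co-op: +4 to 6 (cap) — 1 left.
Low Meadow: +1 to 3 (cap) — 0 left.
Total = 80×3 + 100×6 + 210×11 + 20×2 + 70×1 = 3260.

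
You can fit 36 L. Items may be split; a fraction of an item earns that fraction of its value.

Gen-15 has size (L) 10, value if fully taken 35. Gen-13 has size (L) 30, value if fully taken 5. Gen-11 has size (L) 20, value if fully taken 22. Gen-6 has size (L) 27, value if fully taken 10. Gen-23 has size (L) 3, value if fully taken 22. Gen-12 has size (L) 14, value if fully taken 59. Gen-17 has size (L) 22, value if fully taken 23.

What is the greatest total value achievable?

Sort by value density: Gen-23 22/3≈7.33, Gen-12 59/14≈4.21, Gen-15 35/10≈3.5, Gen-11 22/20≈1.1, Gen-17 23/22≈1.05, Gen-6 10/27≈0.37, Gen-13 5/30≈0.167.
Take all of Gen-23 (3 L, value 22) — 33 L left.
Gen-12: take in full, 14 L for value 59 — 19 left.
Gen-15: take in full, 10 L for value 35 — 9 left.
Fill the last 9 L with part of Gen-11: 9/20 of it earns 9.9.
Total value = 125.9.

125.9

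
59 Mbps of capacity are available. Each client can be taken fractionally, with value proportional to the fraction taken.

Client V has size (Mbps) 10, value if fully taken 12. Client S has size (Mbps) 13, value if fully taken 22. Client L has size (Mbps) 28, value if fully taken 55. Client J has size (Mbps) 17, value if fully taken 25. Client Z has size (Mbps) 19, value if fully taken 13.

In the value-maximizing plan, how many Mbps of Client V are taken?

1

Sort by value density: Client L 55/28≈1.96, Client S 22/13≈1.69, Client J 25/17≈1.47, Client V 12/10≈1.2, Client Z 13/19≈0.684.
Take all of Client L (28 Mbps, value 55) ; 31 Mbps left.
All 13 Mbps of Client S fit (value 22) ; 18 remain.
All 17 Mbps of Client J fit (value 25) ; 1 remain.
Fill the last 1 Mbps with part of Client V: 1/10 of it earns 1.2.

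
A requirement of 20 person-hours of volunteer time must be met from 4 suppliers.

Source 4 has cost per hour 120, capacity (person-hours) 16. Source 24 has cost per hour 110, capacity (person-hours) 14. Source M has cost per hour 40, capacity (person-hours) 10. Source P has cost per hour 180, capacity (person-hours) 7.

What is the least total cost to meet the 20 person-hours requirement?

Use suppliers in increasing cost order.
Source M (40): use full 10 — 10 person-hours to go.
Source 24 at 110: take 10 of its 14 — requirement met.
Source 4, Source P: unused.
Cost = 10×40 + 10×110 = 1500.

1500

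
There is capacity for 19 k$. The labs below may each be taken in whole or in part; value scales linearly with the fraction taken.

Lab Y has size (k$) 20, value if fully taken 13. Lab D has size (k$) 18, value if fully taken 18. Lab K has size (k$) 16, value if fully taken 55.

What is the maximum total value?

58

Best value per unit of size first: Lab K 55/16≈3.44, Lab D 18/18≈1, Lab Y 13/20≈0.65.
Take all of Lab K (16 k$, value 55) → 3 k$ left.
3 k$ left: a 3/18 share of Lab D gives 18×3/18 = 3.
Total value = 58.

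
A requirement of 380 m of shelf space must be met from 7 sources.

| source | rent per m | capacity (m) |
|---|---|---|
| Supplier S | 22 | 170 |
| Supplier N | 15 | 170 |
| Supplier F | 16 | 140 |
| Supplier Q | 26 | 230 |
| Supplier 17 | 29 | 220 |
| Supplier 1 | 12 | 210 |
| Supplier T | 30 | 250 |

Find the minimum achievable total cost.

Fill from the cheapest source first.
Take 210 from Supplier 1 at 12 — need 170 more.
Supplier N (15): use full 170 — 0 m to go.
Supplier F, Supplier S, Supplier Q, Supplier 17, Supplier T: unused.
Cost = 210×12 + 170×15 = 5070.

5070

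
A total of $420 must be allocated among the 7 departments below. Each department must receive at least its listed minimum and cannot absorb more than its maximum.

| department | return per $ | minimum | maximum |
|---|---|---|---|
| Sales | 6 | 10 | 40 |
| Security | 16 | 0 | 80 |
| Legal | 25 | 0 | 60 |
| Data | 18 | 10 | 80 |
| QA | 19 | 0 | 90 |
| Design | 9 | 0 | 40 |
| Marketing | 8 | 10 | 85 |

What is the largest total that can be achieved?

6830

Meeting every minimum uses 10+0+0+10+0+0+10 = 30 $, leaving 390.
Rank by return per $: Legal 25 > QA 19 > Data 18 > Security 16 > Design 9 > Marketing 8 > Sales 6.
Legal: +60 to 60 (cap) ; 330 left.
Give QA 90 more to hit its cap of 90 ; 240 left.
Data: +70 to 80 (cap) ; 170 left.
Give Security 80 more to hit its cap of 80 ; 90 left.
Give Design 40 more to hit its cap of 40 ; 50 left.
Marketing has room for 75 more but only 50 remain, so it gets 60.
Total = 6×10 + 16×80 + 25×60 + 18×80 + 19×90 + 9×40 + 8×60 = 6830.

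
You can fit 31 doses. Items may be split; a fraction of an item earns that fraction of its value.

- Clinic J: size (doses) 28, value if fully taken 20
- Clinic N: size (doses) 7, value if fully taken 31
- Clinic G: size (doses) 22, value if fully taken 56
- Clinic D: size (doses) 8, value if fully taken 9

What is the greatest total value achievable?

Rank by value-to-size ratio: Clinic N 31/7≈4.43, Clinic G 56/22≈2.55, Clinic D 9/8≈1.12, Clinic J 20/28≈0.714.
All 7 doses of Clinic N fit (value 31) — 24 remain.
All 22 doses of Clinic G fit (value 56) — 2 remain.
Only 2 doses remain; take 2/8 of Clinic D for value 9×2/8 = 2.25.
Total value = 89.25.

89.25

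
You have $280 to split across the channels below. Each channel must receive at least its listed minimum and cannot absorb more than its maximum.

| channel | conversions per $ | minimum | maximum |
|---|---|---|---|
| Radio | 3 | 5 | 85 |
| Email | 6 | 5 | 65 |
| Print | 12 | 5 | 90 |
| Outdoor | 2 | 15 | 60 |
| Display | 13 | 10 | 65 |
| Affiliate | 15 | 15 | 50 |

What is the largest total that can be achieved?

Meeting every minimum uses 5+5+5+15+10+15 = 55 $, leaving 225.
Highest conversions per $ first: Affiliate 15 > Display 13 > Print 12 > Email 6 > Radio 3 > Outdoor 2.
Affiliate: +35 to 50 (cap) → 190 left.
Display takes 55 more to reach its cap of 65 → 135 left.
Give Print 85 more to hit its cap of 90 → 50 left.
Email has room for 60 more but only 50 remain, so it gets 55.
Total = 3×5 + 6×55 + 12×90 + 2×15 + 13×65 + 15×50 = 3050.

3050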